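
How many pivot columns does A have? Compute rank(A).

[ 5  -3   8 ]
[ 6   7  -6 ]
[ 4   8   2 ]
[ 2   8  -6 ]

Row reduction:
R2 <- R2 - (6/5)*R1:  [     0   53/5  -78/5 ]
R3 <- R3 - (4/5)*R1:  [     0   52/5  -22/5 ]
R4 <- R4 - (2/5)*R1:  [     0   46/5  -46/5 ]
R3 <- R3 - (52/53)*R2:  [      0       0  578/53 ]
R4 <- R4 - (46/53)*R2:  [      0       0  230/53 ]
R4 <- R4 - (115/289)*R3:  [ 0  0  0 ]
Row echelon form:
[ 5    -3       8 ]
[ 0  53/5   -78/5 ]
[ 0     0  578/53 ]
[ 0     0       0 ]
Nonzero rows / pivot columns: 3

rank(A) = 3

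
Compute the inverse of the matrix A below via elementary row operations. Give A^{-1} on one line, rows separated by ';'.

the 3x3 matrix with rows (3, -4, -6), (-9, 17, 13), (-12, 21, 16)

inverse = [1/45 62/45 -10/9; 4/15 8/15 -1/3; -1/3 1/3 -1/3]

Gauss-Jordan on [A | I]:
R1 <- (1/3)*R1:  [    1  -4/3    -2  |   1/3     0     0 ]
R2 <- R2 - (-9)*R1:  [  0   5  -5  |   3   1   0 ]
R3 <- R3 - (-12)*R1:  [  0   5  -8  |   4   0   1 ]
R2 <- (1/5)*R2:  [   0    1   -1  |  3/5  1/5    0 ]
R1 <- R1 - (-4/3)*R2:  [     1      0  -10/3  |  17/15   4/15      0 ]
R3 <- R3 - (5)*R2:  [  0   0  -3  |   1  -1   1 ]
R3 <- (1/-3)*R3:  [    0     0     1  |  -1/3   1/3  -1/3 ]
R1 <- R1 - (-10/3)*R3:  [     1      0      0  |   1/45  62/45  -10/9 ]
R2 <- R2 - (-1)*R3:  [    0     1     0  |  4/15  8/15  -1/3 ]
Right block of [I | A^{-1}] is the inverse:
[ 1/45  62/45  -10/9 ]
[ 4/15   8/15   -1/3 ]
[ -1/3    1/3   -1/3 ]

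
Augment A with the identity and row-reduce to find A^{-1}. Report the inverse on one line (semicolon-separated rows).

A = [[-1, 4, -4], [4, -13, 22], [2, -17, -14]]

Gauss-Jordan on [A | I]:
R1 <- (1/-1)*R1:  [  1  -4   4  |  -1   0   0 ]
R2 <- R2 - (4)*R1:  [ 0  3  6  |  4  1  0 ]
R3 <- R3 - (2)*R1:  [   0   -9  -22  |    2    0    1 ]
R2 <- (1/3)*R2:  [   0    1    2  |  4/3  1/3    0 ]
R1 <- R1 - (-4)*R2:  [    1     0    12  |  13/3   4/3     0 ]
R3 <- R3 - (-9)*R2:  [  0   0  -4  |  14   3   1 ]
R3 <- (1/-4)*R3:  [    0     0     1  |  -7/2  -3/4  -1/4 ]
R1 <- R1 - (12)*R3:  [     1      0      0  |  139/3   31/3      3 ]
R2 <- R2 - (2)*R3:  [    0     1     0  |  25/3  11/6   1/2 ]
Right block of [I | A^{-1}] is the inverse:
[ 139/3  31/3     3 ]
[  25/3  11/6   1/2 ]
[  -7/2  -3/4  -1/4 ]

inverse = [139/3 31/3 3; 25/3 11/6 1/2; -7/2 -3/4 -1/4]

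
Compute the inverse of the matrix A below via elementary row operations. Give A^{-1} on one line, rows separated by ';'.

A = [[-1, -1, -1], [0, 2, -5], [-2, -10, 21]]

inverse = [4/3 -31/6 -7/6; -5/3 23/6 5/6; -2/3 4/3 1/3]

Gauss-Jordan on [A | I]:
R1 <- (1/-1)*R1:  [  1   1   1  |  -1   0   0 ]
R3 <- R3 - (-2)*R1:  [  0  -8  23  |  -2   0   1 ]
R2 <- (1/2)*R2:  [    0     1  -5/2  |     0   1/2     0 ]
R1 <- R1 - (1)*R2:  [    1     0   7/2  |    -1  -1/2     0 ]
R3 <- R3 - (-8)*R2:  [  0   0   3  |  -2   4   1 ]
R3 <- (1/3)*R3:  [    0     0     1  |  -2/3   4/3   1/3 ]
R1 <- R1 - (7/2)*R3:  [     1      0      0  |    4/3  -31/6   -7/6 ]
R2 <- R2 - (-5/2)*R3:  [    0     1     0  |  -5/3  23/6   5/6 ]
Right block of [I | A^{-1}] is the inverse:
[  4/3  -31/6  -7/6 ]
[ -5/3   23/6   5/6 ]
[ -2/3    4/3   1/3 ]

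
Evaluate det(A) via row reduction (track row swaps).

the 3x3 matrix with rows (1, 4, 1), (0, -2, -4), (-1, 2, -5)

Forward elimination:
R3 <- R3 - (-1)*R1:  [  0   6  -4 ]
R3 <- R3 - (-3)*R2:  [   0    0  -16 ]
Upper-triangular form:
[ 1   4    1 ]
[ 0  -2   -4 ]
[ 0   0  -16 ]
det(A) = (-1)^0 * (1) * (-2) * (-16) = 32  (0 row swaps -> sign +1)

det(A) = 32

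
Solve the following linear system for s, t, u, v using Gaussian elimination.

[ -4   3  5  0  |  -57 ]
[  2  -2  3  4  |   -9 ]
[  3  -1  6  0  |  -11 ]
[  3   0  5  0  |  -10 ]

(5, -4, -5, -3)

Forward elimination on [A|b]:
R2 <- R2 - (-1/2)*R1:  [     0   -1/2   11/2      4  -75/2 ]
R3 <- R3 - (-3/4)*R1:  [      0     5/4    39/4       0  -215/4 ]
R4 <- R4 - (-3/4)*R1:  [      0     9/4    35/4       0  -211/4 ]
R3 <- R3 - (-5/2)*R2:  [      0       0    47/2      10  -295/2 ]
R4 <- R4 - (-9/2)*R2:  [      0       0    67/2      18  -443/2 ]
R4 <- R4 - (67/47)*R3:  [       0        0        0   176/47  -528/47 ]
Row echelon form:
[ -4     3     5       0  |      -57 ]
[  0  -1/2  11/2       4  |    -75/2 ]
[  0     0  47/2      10  |   -295/2 ]
[  0     0     0  176/47  |  -528/47 ]
Back-substitution:
v = (-528/47) / (176/47) = -3
u = (-295/2 - (10)*(-3)) / (47/2) = -5
t = (-75/2 - (11/2)*(-5) - (4)*(-3)) / (-1/2) = -4
s = (-57 - (3)*(-4) - (5)*(-5)) / -4 = 5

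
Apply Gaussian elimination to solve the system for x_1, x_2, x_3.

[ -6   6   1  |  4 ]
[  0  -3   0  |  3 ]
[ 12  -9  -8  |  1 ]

Forward elimination on [A|b]:
R3 <- R3 - (-2)*R1:  [  0   3  -6   9 ]
R3 <- R3 - (-1)*R2:  [  0   0  -6  12 ]
Row echelon form:
[ -6   6   1  |   4 ]
[  0  -3   0  |   3 ]
[  0   0  -6  |  12 ]
Back-substitution:
x_3 = (12) / -6 = -2
x_2 = (3) / -3 = -1
x_1 = (4 - (6)*(-1) - (1)*(-2)) / -6 = -2

(-2, -1, -2)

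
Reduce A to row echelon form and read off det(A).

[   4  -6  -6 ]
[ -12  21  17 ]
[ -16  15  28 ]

det(A) = 12

Forward elimination:
R2 <- R2 - (-3)*R1:  [  0   3  -1 ]
R3 <- R3 - (-4)*R1:  [  0  -9   4 ]
R3 <- R3 - (-3)*R2:  [ 0  0  1 ]
Upper-triangular form:
[ 4  -6  -6 ]
[ 0   3  -1 ]
[ 0   0   1 ]
det(A) = (-1)^0 * (4) * (3) * (1) = 12  (0 row swaps -> sign +1)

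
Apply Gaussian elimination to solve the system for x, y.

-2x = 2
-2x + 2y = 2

(-1, 0)

Forward elimination on [A|b]:
R2 <- R2 - (1)*R1:  [ 0  2  0 ]
Row echelon form:
[ -2  0  |  2 ]
[  0  2  |  0 ]
Back-substitution:
y = (0) / 2 = 0
x = (2) / -2 = -1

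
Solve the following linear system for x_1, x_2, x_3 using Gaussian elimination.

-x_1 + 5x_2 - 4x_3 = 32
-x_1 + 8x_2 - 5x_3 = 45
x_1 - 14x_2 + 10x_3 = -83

Forward elimination on [A|b]:
R2 <- R2 - (1)*R1:  [  0   3  -1  13 ]
R3 <- R3 - (-1)*R1:  [   0   -9    6  -51 ]
R3 <- R3 - (-3)*R2:  [   0    0    3  -12 ]
Row echelon form:
[ -1  5  -4  |   32 ]
[  0  3  -1  |   13 ]
[  0  0   3  |  -12 ]
Back-substitution:
x_3 = (-12) / 3 = -4
x_2 = (13 - (-1)*(-4)) / 3 = 3
x_1 = (32 - (5)*(3) - (-4)*(-4)) / -1 = -1

(-1, 3, -4)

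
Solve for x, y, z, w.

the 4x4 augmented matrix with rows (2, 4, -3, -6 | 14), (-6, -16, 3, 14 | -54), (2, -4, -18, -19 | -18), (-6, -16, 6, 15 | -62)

(3, 5, -4, 4)

Forward elimination on [A|b]:
R2 <- R2 - (-3)*R1:  [   0   -4   -6   -4  -12 ]
R3 <- R3 - (1)*R1:  [   0   -8  -15  -13  -32 ]
R4 <- R4 - (-3)*R1:  [   0   -4   -3   -3  -20 ]
R3 <- R3 - (2)*R2:  [  0   0  -3  -5  -8 ]
R4 <- R4 - (1)*R2:  [  0   0   3   1  -8 ]
R4 <- R4 - (-1)*R3:  [   0    0    0   -4  -16 ]
Row echelon form:
[ 2   4  -3  -6  |   14 ]
[ 0  -4  -6  -4  |  -12 ]
[ 0   0  -3  -5  |   -8 ]
[ 0   0   0  -4  |  -16 ]
Back-substitution:
w = (-16) / -4 = 4
z = (-8 - (-5)*(4)) / -3 = -4
y = (-12 - (-6)*(-4) - (-4)*(4)) / -4 = 5
x = (14 - (4)*(5) - (-3)*(-4) - (-6)*(4)) / 2 = 3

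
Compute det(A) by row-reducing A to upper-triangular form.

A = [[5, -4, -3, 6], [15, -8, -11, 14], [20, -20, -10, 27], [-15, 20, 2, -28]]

det(A) = -60

Forward elimination:
R2 <- R2 - (3)*R1:  [  0   4  -2  -4 ]
R3 <- R3 - (4)*R1:  [  0  -4   2   3 ]
R4 <- R4 - (-3)*R1:  [   0    8   -7  -10 ]
R3 <- R3 - (-1)*R2:  [  0   0   0  -1 ]
R4 <- R4 - (2)*R2:  [  0   0  -3  -2 ]
R3 <-> R4   (pivot in column 3 was zero)
[ 5  -4  -3   6 ]
[ 0   4  -2  -4 ]
[ 0   0  -3  -2 ]
[ 0   0   0  -1 ]
Upper-triangular form:
[ 5  -4  -3   6 ]
[ 0   4  -2  -4 ]
[ 0   0  -3  -2 ]
[ 0   0   0  -1 ]
det(A) = (-1)^1 * (5) * (4) * (-3) * (-1) = -60  (1 row swap -> sign -1)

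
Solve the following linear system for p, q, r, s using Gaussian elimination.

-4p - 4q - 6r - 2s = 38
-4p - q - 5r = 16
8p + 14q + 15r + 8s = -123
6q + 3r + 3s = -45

Forward elimination on [A|b]:
R2 <- R2 - (1)*R1:  [   0    3    1    2  -22 ]
R3 <- R3 - (-2)*R1:  [   0    6    3    4  -47 ]
R3 <- R3 - (2)*R2:  [  0   0   1   0  -3 ]
R4 <- R4 - (2)*R2:  [  0   0   1  -1  -1 ]
R4 <- R4 - (1)*R3:  [  0   0   0  -1   2 ]
Row echelon form:
[ -4  -4  -6  -2  |   38 ]
[  0   3   1   2  |  -22 ]
[  0   0   1   0  |   -3 ]
[  0   0   0  -1  |    2 ]
Back-substitution:
s = (2) / -1 = -2
r = (-3) / 1 = -3
q = (-22 - (1)*(-3) - (2)*(-2)) / 3 = -5
p = (38 - (-4)*(-5) - (-6)*(-3) - (-2)*(-2)) / -4 = 1

(1, -5, -3, -2)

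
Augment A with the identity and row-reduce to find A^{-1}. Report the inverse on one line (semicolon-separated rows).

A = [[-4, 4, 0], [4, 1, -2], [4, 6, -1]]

Gauss-Jordan on [A | I]:
R1 <- (1/-4)*R1:  [    1    -1     0  |  -1/4     0     0 ]
R2 <- R2 - (4)*R1:  [  0   5  -2  |   1   1   0 ]
R3 <- R3 - (4)*R1:  [  0  10  -1  |   1   0   1 ]
R2 <- (1/5)*R2:  [    0     1  -2/5  |   1/5   1/5     0 ]
R1 <- R1 - (-1)*R2:  [     1      0   -2/5  |  -1/20    1/5      0 ]
R3 <- R3 - (10)*R2:  [  0   0   3  |  -1  -2   1 ]
R3 <- (1/3)*R3:  [    0     0     1  |  -1/3  -2/3   1/3 ]
R1 <- R1 - (-2/5)*R3:  [      1       0       0  |  -11/60   -1/15    2/15 ]
R2 <- R2 - (-2/5)*R3:  [     0      1      0  |   1/15  -1/15   2/15 ]
Right block of [I | A^{-1}] is the inverse:
[ -11/60  -1/15  2/15 ]
[   1/15  -1/15  2/15 ]
[   -1/3   -2/3   1/3 ]

inverse = [-11/60 -1/15 2/15; 1/15 -1/15 2/15; -1/3 -2/3 1/3]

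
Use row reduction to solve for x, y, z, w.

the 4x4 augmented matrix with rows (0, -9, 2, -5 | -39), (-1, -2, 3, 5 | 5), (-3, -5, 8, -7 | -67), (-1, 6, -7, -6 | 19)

Forward elimination on [A|b]:
R1 <-> R2   (pivot in column 1 was zero)
[ -1  -2   3   5    5 ]
[  0  -9   2  -5  -39 ]
[ -3  -5   8  -7  -67 ]
[ -1   6  -7  -6   19 ]
R3 <- R3 - (3)*R1:  [   0    1   -1  -22  -82 ]
R4 <- R4 - (1)*R1:  [   0    8  -10  -11   14 ]
R3 <- R3 - (-1/9)*R2:  [      0       0    -7/9  -203/9  -259/3 ]
R4 <- R4 - (-8/9)*R2:  [      0       0   -74/9  -139/9   -62/3 ]
R4 <- R4 - (74/7)*R3:  [   0    0    0  223  892 ]
Row echelon form:
[ -1  -2     3       5  |       5 ]
[  0  -9     2      -5  |     -39 ]
[  0   0  -7/9  -203/9  |  -259/3 ]
[  0   0     0     223  |     892 ]
Back-substitution:
w = (892) / 223 = 4
z = (-259/3 - (-203/9)*(4)) / (-7/9) = -5
y = (-39 - (2)*(-5) - (-5)*(4)) / -9 = 1
x = (5 - (-2)*(1) - (3)*(-5) - (5)*(4)) / -1 = -2

(-2, 1, -5, 4)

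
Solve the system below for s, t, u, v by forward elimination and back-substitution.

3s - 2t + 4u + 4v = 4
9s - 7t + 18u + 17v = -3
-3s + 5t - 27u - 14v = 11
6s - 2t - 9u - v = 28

Forward elimination on [A|b]:
R2 <- R2 - (3)*R1:  [   0   -1    6    5  -15 ]
R3 <- R3 - (-1)*R1:  [   0    3  -23  -10   15 ]
R4 <- R4 - (2)*R1:  [   0    2  -17   -9   20 ]
R3 <- R3 - (-3)*R2:  [   0    0   -5    5  -30 ]
R4 <- R4 - (-2)*R2:  [   0    0   -5    1  -10 ]
R4 <- R4 - (1)*R3:  [  0   0   0  -4  20 ]
Row echelon form:
[ 3  -2   4   4  |    4 ]
[ 0  -1   6   5  |  -15 ]
[ 0   0  -5   5  |  -30 ]
[ 0   0   0  -4  |   20 ]
Back-substitution:
v = (20) / -4 = -5
u = (-30 - (5)*(-5)) / -5 = 1
t = (-15 - (6)*(1) - (5)*(-5)) / -1 = -4
s = (4 - (-2)*(-4) - (4)*(1) - (4)*(-5)) / 3 = 4

(4, -4, 1, -5)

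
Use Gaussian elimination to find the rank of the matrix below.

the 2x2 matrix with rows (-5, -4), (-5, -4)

Row reduction:
R2 <- R2 - (1)*R1:  [ 0  0 ]
Row echelon form:
[ -5  -4 ]
[  0   0 ]
Nonzero rows / pivot columns: 1

rank(A) = 1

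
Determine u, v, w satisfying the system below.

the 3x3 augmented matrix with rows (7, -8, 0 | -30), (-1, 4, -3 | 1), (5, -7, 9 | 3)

Forward elimination on [A|b]:
R2 <- R2 - (-1/7)*R1:  [     0   20/7     -3  -23/7 ]
R3 <- R3 - (5/7)*R1:  [     0   -9/7      9  171/7 ]
R3 <- R3 - (-9/20)*R2:  [      0       0  153/20  459/20 ]
Row echelon form:
[ 7    -8       0  |     -30 ]
[ 0  20/7      -3  |   -23/7 ]
[ 0     0  153/20  |  459/20 ]
Back-substitution:
w = (459/20) / (153/20) = 3
v = (-23/7 - (-3)*(3)) / (20/7) = 2
u = (-30 - (-8)*(2)) / 7 = -2

(-2, 2, 3)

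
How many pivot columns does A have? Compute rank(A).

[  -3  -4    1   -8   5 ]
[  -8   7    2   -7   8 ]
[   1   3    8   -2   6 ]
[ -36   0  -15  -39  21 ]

Row reduction:
R2 <- R2 - (8/3)*R1:  [     0   53/3   -2/3   43/3  -16/3 ]
R3 <- R3 - (-1/3)*R1:  [     0    5/3   25/3  -14/3   23/3 ]
R4 <- R4 - (12)*R1:  [   0   48  -27   57  -39 ]
R3 <- R3 - (5/53)*R2:  [       0        0   445/53  -319/53   433/53 ]
R4 <- R4 - (144/53)*R2:  [        0         0  -1335/53    957/53  -1299/53 ]
R4 <- R4 - (-3)*R3:  [ 0  0  0  0  0 ]
Row echelon form:
[ -3    -4       1       -8       5 ]
[  0  53/3    -2/3     43/3   -16/3 ]
[  0     0  445/53  -319/53  433/53 ]
[  0     0       0        0       0 ]
Nonzero rows / pivot columns: 3

rank(A) = 3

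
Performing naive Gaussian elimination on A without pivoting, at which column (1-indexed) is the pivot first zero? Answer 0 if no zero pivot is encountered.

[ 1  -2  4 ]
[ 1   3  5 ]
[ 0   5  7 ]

first zero-pivot column = 0

Naive forward elimination:
R2 <- R2 - (1)*R1:  [ 0  5  1 ]
R3 <- R3 - (1)*R2:  [ 0  0  6 ]
All pivots nonzero; naive elimination completes without hitting a zero pivot.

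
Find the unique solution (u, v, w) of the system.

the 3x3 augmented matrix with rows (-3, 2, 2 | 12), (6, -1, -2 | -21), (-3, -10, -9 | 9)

Forward elimination on [A|b]:
R2 <- R2 - (-2)*R1:  [ 0  3  2  3 ]
R3 <- R3 - (1)*R1:  [   0  -12  -11   -3 ]
R3 <- R3 - (-4)*R2:  [  0   0  -3   9 ]
Row echelon form:
[ -3  2   2  |  12 ]
[  0  3   2  |   3 ]
[  0  0  -3  |   9 ]
Back-substitution:
w = (9) / -3 = -3
v = (3 - (2)*(-3)) / 3 = 3
u = (12 - (2)*(3) - (2)*(-3)) / -3 = -4

(-4, 3, -3)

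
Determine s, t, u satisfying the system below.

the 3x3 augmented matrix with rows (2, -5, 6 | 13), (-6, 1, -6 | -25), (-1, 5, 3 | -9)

Forward elimination on [A|b]:
R2 <- R2 - (-3)*R1:  [   0  -14   12   14 ]
R3 <- R3 - (-1/2)*R1:  [    0   5/2     6  -5/2 ]
R3 <- R3 - (-5/28)*R2:  [    0     0  57/7     0 ]
Row echelon form:
[ 2   -5     6  |  13 ]
[ 0  -14    12  |  14 ]
[ 0    0  57/7  |   0 ]
Back-substitution:
u = (0) / (57/7) = 0
t = (14 - (12)*(0)) / -14 = -1
s = (13 - (-5)*(-1) - (6)*(0)) / 2 = 4

(4, -1, 0)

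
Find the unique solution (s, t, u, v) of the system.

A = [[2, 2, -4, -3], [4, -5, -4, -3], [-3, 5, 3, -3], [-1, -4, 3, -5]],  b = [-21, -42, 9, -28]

Forward elimination on [A|b]:
R2 <- R2 - (2)*R1:  [  0  -9   4   3   0 ]
R3 <- R3 - (-3/2)*R1:  [     0      8     -3  -15/2  -45/2 ]
R4 <- R4 - (-1/2)*R1:  [     0     -3      1  -13/2  -77/2 ]
R3 <- R3 - (-8/9)*R2:  [     0      0    5/9  -29/6  -45/2 ]
R4 <- R4 - (1/3)*R2:  [     0      0   -1/3  -15/2  -77/2 ]
R4 <- R4 - (-3/5)*R3:  [     0      0      0  -52/5    -52 ]
Row echelon form:
[ 2   2   -4     -3  |    -21 ]
[ 0  -9    4      3  |      0 ]
[ 0   0  5/9  -29/6  |  -45/2 ]
[ 0   0    0  -52/5  |    -52 ]
Back-substitution:
v = (-52) / (-52/5) = 5
u = (-45/2 - (-29/6)*(5)) / (5/9) = 3
t = (0 - (4)*(3) - (3)*(5)) / -9 = 3
s = (-21 - (2)*(3) - (-4)*(3) - (-3)*(5)) / 2 = 0

(0, 3, 3, 5)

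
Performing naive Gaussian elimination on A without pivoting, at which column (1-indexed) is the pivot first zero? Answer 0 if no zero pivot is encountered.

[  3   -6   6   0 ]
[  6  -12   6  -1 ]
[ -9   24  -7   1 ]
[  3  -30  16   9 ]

Naive forward elimination:
R2 <- R2 - (2)*R1:  [  0   0  -6  -1 ]
R3 <- R3 - (-3)*R1:  [  0   6  11   1 ]
R4 <- R4 - (1)*R1:  [   0  -24   10    9 ]
Matrix at this point:
[ 3   -6   6   0 ]
[ 0    0  -6  -1 ]
[ 0    6  11   1 ]
[ 0  -24  10   9 ]
Pivot entry (2,2) is zero but row 3 has 6 in column 2 -> naive elimination stops; a row interchange (e.g. R2 <-> R3) would be required here.

first zero-pivot column = 2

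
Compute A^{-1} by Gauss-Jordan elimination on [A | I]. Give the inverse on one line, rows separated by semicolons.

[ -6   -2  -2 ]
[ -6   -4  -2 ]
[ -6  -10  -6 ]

Gauss-Jordan on [A | I]:
R1 <- (1/-6)*R1:  [    1   1/3   1/3  |  -1/6     0     0 ]
R2 <- R2 - (-6)*R1:  [  0  -2   0  |  -1   1   0 ]
R3 <- R3 - (-6)*R1:  [  0  -8  -4  |  -1   0   1 ]
R2 <- (1/-2)*R2:  [    0     1     0  |   1/2  -1/2     0 ]
R1 <- R1 - (1/3)*R2:  [    1     0   1/3  |  -1/3   1/6     0 ]
R3 <- R3 - (-8)*R2:  [  0   0  -4  |   3  -4   1 ]
R3 <- (1/-4)*R3:  [    0     0     1  |  -3/4     1  -1/4 ]
R1 <- R1 - (1/3)*R3:  [     1      0      0  |  -1/12   -1/6   1/12 ]
Right block of [I | A^{-1}] is the inverse:
[ -1/12  -1/6  1/12 ]
[   1/2  -1/2     0 ]
[  -3/4     1  -1/4 ]

inverse = [-1/12 -1/6 1/12; 1/2 -1/2 0; -3/4 1 -1/4]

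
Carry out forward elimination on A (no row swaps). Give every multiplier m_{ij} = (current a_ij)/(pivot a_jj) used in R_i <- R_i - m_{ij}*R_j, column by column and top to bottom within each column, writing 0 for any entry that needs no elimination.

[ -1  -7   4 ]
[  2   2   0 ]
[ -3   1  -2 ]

multipliers: -2, 3, -11/6

Forward elimination:
R2 <- R2 - (-2)*R1:  [   0  -12    8 ]
R3 <- R3 - (3)*R1:  [   0   22  -14 ]
R3 <- R3 - (-11/6)*R2:  [   0    0  2/3 ]
Multipliers (in order of application): m_{21} = -2, m_{31} = 3, m_{32} = -11/6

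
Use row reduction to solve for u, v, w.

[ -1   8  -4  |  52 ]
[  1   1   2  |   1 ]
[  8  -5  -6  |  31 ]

(4, 5, -4)

Forward elimination on [A|b]:
R2 <- R2 - (-1)*R1:  [  0   9  -2  53 ]
R3 <- R3 - (-8)*R1:  [   0   59  -38  447 ]
R3 <- R3 - (59/9)*R2:  [      0       0  -224/9   896/9 ]
Row echelon form:
[ -1  8      -4  |     52 ]
[  0  9      -2  |     53 ]
[  0  0  -224/9  |  896/9 ]
Back-substitution:
w = (896/9) / (-224/9) = -4
v = (53 - (-2)*(-4)) / 9 = 5
u = (52 - (8)*(5) - (-4)*(-4)) / -1 = 4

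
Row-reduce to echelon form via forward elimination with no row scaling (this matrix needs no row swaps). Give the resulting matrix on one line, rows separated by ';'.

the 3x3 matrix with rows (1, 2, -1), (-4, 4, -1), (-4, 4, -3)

Forward elimination:
R2 <- R2 - (-4)*R1:  [  0  12  -5 ]
R3 <- R3 - (-4)*R1:  [  0  12  -7 ]
R3 <- R3 - (1)*R2:  [  0   0  -2 ]
Row echelon form:
[ 1   2  -1 ]
[ 0  12  -5 ]
[ 0   0  -2 ]

REF = [1 2 -1; 0 12 -5; 0 0 -2]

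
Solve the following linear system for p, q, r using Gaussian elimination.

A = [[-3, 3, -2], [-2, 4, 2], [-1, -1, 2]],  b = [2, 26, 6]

Forward elimination on [A|b]:
R2 <- R2 - (2/3)*R1:  [    0     2  10/3  74/3 ]
R3 <- R3 - (1/3)*R1:  [    0    -2   8/3  16/3 ]
R3 <- R3 - (-1)*R2:  [  0   0   6  30 ]
Row echelon form:
[ -3  3    -2  |     2 ]
[  0  2  10/3  |  74/3 ]
[  0  0     6  |    30 ]
Back-substitution:
r = (30) / 6 = 5
q = (74/3 - (10/3)*(5)) / 2 = 4
p = (2 - (3)*(4) - (-2)*(5)) / -3 = 0

(0, 4, 5)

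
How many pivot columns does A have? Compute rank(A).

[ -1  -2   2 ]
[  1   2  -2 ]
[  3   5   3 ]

Row reduction:
R2 <- R2 - (-1)*R1:  [ 0  0  0 ]
R3 <- R3 - (-3)*R1:  [  0  -1   9 ]
R2 <-> R3   (pivot in column 2 was zero)
[ -1  -2  2 ]
[  0  -1  9 ]
[  0   0  0 ]
Row echelon form:
[ -1  -2  2 ]
[  0  -1  9 ]
[  0   0  0 ]
Nonzero rows / pivot columns: 2

rank(A) = 2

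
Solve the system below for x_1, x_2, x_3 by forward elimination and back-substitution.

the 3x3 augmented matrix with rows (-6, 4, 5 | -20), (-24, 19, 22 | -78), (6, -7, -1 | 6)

(3, 2, -2)

Forward elimination on [A|b]:
R2 <- R2 - (4)*R1:  [ 0  3  2  2 ]
R3 <- R3 - (-1)*R1:  [   0   -3    4  -14 ]
R3 <- R3 - (-1)*R2:  [   0    0    6  -12 ]
Row echelon form:
[ -6  4  5  |  -20 ]
[  0  3  2  |    2 ]
[  0  0  6  |  -12 ]
Back-substitution:
x_3 = (-12) / 6 = -2
x_2 = (2 - (2)*(-2)) / 3 = 2
x_1 = (-20 - (4)*(2) - (5)*(-2)) / -6 = 3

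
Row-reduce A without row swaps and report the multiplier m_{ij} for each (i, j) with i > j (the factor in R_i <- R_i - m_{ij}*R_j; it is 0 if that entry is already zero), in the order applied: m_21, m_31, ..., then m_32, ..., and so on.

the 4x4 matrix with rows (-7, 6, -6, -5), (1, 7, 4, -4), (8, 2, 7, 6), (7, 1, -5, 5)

multipliers: -1/7, -8/7, -1, 62/55, 49/55, 69/17

Forward elimination:
R2 <- R2 - (-1/7)*R1:  [     0   55/7   22/7  -33/7 ]
R3 <- R3 - (-8/7)*R1:  [    0  62/7   1/7   2/7 ]
R4 <- R4 - (-1)*R1:  [   0    7  -11    0 ]
R3 <- R3 - (62/55)*R2:  [     0      0  -17/5   28/5 ]
R4 <- R4 - (49/55)*R2:  [     0      0  -69/5   21/5 ]
R4 <- R4 - (69/17)*R3:  [       0        0        0  -315/17 ]
Multipliers (in order of application): m_{21} = -1/7, m_{31} = -8/7, m_{41} = -1, m_{32} = 62/55, m_{42} = 49/55, m_{43} = 69/17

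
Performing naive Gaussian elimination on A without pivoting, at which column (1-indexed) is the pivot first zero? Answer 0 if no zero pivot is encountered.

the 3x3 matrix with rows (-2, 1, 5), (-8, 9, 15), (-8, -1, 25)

Naive forward elimination:
R2 <- R2 - (4)*R1:  [  0   5  -5 ]
R3 <- R3 - (4)*R1:  [  0  -5   5 ]
R3 <- R3 - (-1)*R2:  [ 0  0  0 ]
Matrix at this point:
[ -2  1   5 ]
[  0  5  -5 ]
[  0  0   0 ]
Pivot entry (3,3) in the last row is zero and there are no rows below to swap with -> zero pivot in column 3 (A is singular).

first zero-pivot column = 3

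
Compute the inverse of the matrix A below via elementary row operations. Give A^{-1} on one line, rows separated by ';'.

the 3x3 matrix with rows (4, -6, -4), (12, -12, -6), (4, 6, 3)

inverse = [0 1/20 1/10; 1/2 -7/30 1/5; -1 2/5 -1/5]

Gauss-Jordan on [A | I]:
R1 <- (1/4)*R1:  [    1  -3/2    -1  |   1/4     0     0 ]
R2 <- R2 - (12)*R1:  [  0   6   6  |  -3   1   0 ]
R3 <- R3 - (4)*R1:  [  0  12   7  |  -1   0   1 ]
R2 <- (1/6)*R2:  [    0     1     1  |  -1/2   1/6     0 ]
R1 <- R1 - (-3/2)*R2:  [    1     0   1/2  |  -1/2   1/4     0 ]
R3 <- R3 - (12)*R2:  [  0   0  -5  |   5  -2   1 ]
R3 <- (1/-5)*R3:  [    0     0     1  |    -1   2/5  -1/5 ]
R1 <- R1 - (1/2)*R3:  [    1     0     0  |     0  1/20  1/10 ]
R2 <- R2 - (1)*R3:  [     0      1      0  |    1/2  -7/30    1/5 ]
Right block of [I | A^{-1}] is the inverse:
[   0   1/20  1/10 ]
[ 1/2  -7/30   1/5 ]
[  -1    2/5  -1/5 ]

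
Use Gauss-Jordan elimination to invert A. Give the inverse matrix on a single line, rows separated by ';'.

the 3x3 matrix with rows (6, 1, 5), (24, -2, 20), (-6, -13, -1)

inverse = [-131/72 4/9 -5/24; 2/3 -1/6 0; 9/4 -1/2 1/4]

Gauss-Jordan on [A | I]:
R1 <- (1/6)*R1:  [   1  1/6  5/6  |  1/6    0    0 ]
R2 <- R2 - (24)*R1:  [  0  -6   0  |  -4   1   0 ]
R3 <- R3 - (-6)*R1:  [   0  -12    4  |    1    0    1 ]
R2 <- (1/-6)*R2:  [    0     1     0  |   2/3  -1/6     0 ]
R1 <- R1 - (1/6)*R2:  [    1     0   5/6  |  1/18  1/36     0 ]
R3 <- R3 - (-12)*R2:  [  0   0   4  |   9  -2   1 ]
R3 <- (1/4)*R3:  [    0     0     1  |   9/4  -1/2   1/4 ]
R1 <- R1 - (5/6)*R3:  [       1        0        0  |  -131/72      4/9    -5/24 ]
Right block of [I | A^{-1}] is the inverse:
[ -131/72   4/9  -5/24 ]
[     2/3  -1/6      0 ]
[     9/4  -1/2    1/4 ]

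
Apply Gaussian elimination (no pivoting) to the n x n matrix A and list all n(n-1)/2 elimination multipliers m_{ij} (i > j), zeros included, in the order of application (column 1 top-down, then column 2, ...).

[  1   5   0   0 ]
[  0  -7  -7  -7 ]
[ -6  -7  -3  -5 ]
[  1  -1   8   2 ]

Forward elimination:
R2: entry in column 1 is already 0 -> m_{21} = 0 (no row operation needed)
R3 <- R3 - (-6)*R1:  [  0  23  -3  -5 ]
R4 <- R4 - (1)*R1:  [  0  -6   8   2 ]
R3 <- R3 - (-23/7)*R2:  [   0    0  -26  -28 ]
R4 <- R4 - (6/7)*R2:  [  0   0  14   8 ]
R4 <- R4 - (-7/13)*R3:  [      0       0       0  -92/13 ]
Multipliers (in order of application): m_{21} = 0, m_{31} = -6, m_{41} = 1, m_{32} = -23/7, m_{42} = 6/7, m_{43} = -7/13

multipliers: 0, -6, 1, -23/7, 6/7, -7/13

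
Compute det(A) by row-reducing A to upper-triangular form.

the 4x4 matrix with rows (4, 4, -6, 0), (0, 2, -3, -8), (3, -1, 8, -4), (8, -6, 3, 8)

det(A) = -3456

Forward elimination:
R3 <- R3 - (3/4)*R1:  [    0    -4  25/2    -4 ]
R4 <- R4 - (2)*R1:  [   0  -14   15    8 ]
R3 <- R3 - (-2)*R2:  [    0     0  13/2   -20 ]
R4 <- R4 - (-7)*R2:  [   0    0   -6  -48 ]
R4 <- R4 - (-12/13)*R3:  [       0        0        0  -864/13 ]
Upper-triangular form:
[ 4  4    -6        0 ]
[ 0  2    -3       -8 ]
[ 0  0  13/2      -20 ]
[ 0  0     0  -864/13 ]
det(A) = (-1)^0 * (4) * (2) * (13/2) * (-864/13) = -3456  (0 row swaps -> sign +1)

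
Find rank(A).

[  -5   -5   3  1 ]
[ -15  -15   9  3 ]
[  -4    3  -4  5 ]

Row reduction:
R2 <- R2 - (3)*R1:  [ 0  0  0  0 ]
R3 <- R3 - (4/5)*R1:  [     0      7  -32/5   21/5 ]
R2 <-> R3   (pivot in column 2 was zero)
[ -5  -5      3     1 ]
[  0   7  -32/5  21/5 ]
[  0   0      0     0 ]
Row echelon form:
[ -5  -5      3     1 ]
[  0   7  -32/5  21/5 ]
[  0   0      0     0 ]
Nonzero rows / pivot columns: 2

rank(A) = 2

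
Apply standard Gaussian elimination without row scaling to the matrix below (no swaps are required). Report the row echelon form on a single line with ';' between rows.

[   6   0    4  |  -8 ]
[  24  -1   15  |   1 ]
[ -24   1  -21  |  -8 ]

REF = [6 0 4 -8; 0 -1 -1 33; 0 0 -6 -7]

Forward elimination:
R2 <- R2 - (4)*R1:  [  0  -1  -1  33 ]
R3 <- R3 - (-4)*R1:  [   0    1   -5  -40 ]
R3 <- R3 - (-1)*R2:  [  0   0  -6  -7 ]
Row echelon form:
[ 6   0   4  |  -8 ]
[ 0  -1  -1  |  33 ]
[ 0   0  -6  |  -7 ]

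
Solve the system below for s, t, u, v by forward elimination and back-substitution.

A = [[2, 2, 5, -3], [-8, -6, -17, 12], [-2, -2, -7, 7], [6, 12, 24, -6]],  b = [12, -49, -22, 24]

Forward elimination on [A|b]:
R2 <- R2 - (-4)*R1:  [  0   2   3   0  -1 ]
R3 <- R3 - (-1)*R1:  [   0    0   -2    4  -10 ]
R4 <- R4 - (3)*R1:  [   0    6    9    3  -12 ]
R4 <- R4 - (3)*R2:  [  0   0   0   3  -9 ]
Row echelon form:
[ 2  2   5  -3  |   12 ]
[ 0  2   3   0  |   -1 ]
[ 0  0  -2   4  |  -10 ]
[ 0  0   0   3  |   -9 ]
Back-substitution:
v = (-9) / 3 = -3
u = (-10 - (4)*(-3)) / -2 = -1
t = (-1 - (3)*(-1)) / 2 = 1
s = (12 - (2)*(1) - (5)*(-1) - (-3)*(-3)) / 2 = 3

(3, 1, -1, -3)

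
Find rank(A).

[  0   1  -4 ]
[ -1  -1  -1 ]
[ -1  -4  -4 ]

Row reduction:
R1 <-> R2   (pivot in column 1 was zero)
[ -1  -1  -1 ]
[  0   1  -4 ]
[ -1  -4  -4 ]
R3 <- R3 - (1)*R1:  [  0  -3  -3 ]
R3 <- R3 - (-3)*R2:  [   0    0  -15 ]
Row echelon form:
[ -1  -1   -1 ]
[  0   1   -4 ]
[  0   0  -15 ]
Nonzero rows / pivot columns: 3

rank(A) = 3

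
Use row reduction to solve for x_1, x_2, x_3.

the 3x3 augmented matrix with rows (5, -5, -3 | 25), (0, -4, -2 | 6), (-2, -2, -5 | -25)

Forward elimination on [A|b]:
R3 <- R3 - (-2/5)*R1:  [     0     -4  -31/5    -15 ]
R3 <- R3 - (1)*R2:  [     0      0  -21/5    -21 ]
Row echelon form:
[ 5  -5     -3  |   25 ]
[ 0  -4     -2  |    6 ]
[ 0   0  -21/5  |  -21 ]
Back-substitution:
x_3 = (-21) / (-21/5) = 5
x_2 = (6 - (-2)*(5)) / -4 = -4
x_1 = (25 - (-5)*(-4) - (-3)*(5)) / 5 = 4

(4, -4, 5)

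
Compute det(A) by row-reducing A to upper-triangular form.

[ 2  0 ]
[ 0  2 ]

Forward elimination:
Upper-triangular form:
[ 2  0 ]
[ 0  2 ]
det(A) = (-1)^0 * (2) * (2) = 4  (0 row swaps -> sign +1)

det(A) = 4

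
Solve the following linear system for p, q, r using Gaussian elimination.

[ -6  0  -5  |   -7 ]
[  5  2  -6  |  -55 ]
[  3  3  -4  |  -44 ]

(-3, -5, 5)

Forward elimination on [A|b]:
R2 <- R2 - (-5/6)*R1:  [      0       2   -61/6  -365/6 ]
R3 <- R3 - (-1/2)*R1:  [     0      3  -13/2  -95/2 ]
R3 <- R3 - (3/2)*R2:  [     0      0   35/4  175/4 ]
Row echelon form:
[ -6  0     -5  |      -7 ]
[  0  2  -61/6  |  -365/6 ]
[  0  0   35/4  |   175/4 ]
Back-substitution:
r = (175/4) / (35/4) = 5
q = (-365/6 - (-61/6)*(5)) / 2 = -5
p = (-7 - (-5)*(5)) / -6 = -3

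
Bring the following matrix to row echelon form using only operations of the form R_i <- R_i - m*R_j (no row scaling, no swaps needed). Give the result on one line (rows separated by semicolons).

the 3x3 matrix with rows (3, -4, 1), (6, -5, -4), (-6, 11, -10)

REF = [3 -4 1; 0 3 -6; 0 0 -2]

Forward elimination:
R2 <- R2 - (2)*R1:  [  0   3  -6 ]
R3 <- R3 - (-2)*R1:  [  0   3  -8 ]
R3 <- R3 - (1)*R2:  [  0   0  -2 ]
Row echelon form:
[ 3  -4   1 ]
[ 0   3  -6 ]
[ 0   0  -2 ]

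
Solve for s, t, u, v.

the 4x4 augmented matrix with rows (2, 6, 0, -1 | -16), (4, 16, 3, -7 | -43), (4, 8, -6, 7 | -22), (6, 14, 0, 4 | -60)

(2, -4, -5, -4)

Forward elimination on [A|b]:
R2 <- R2 - (2)*R1:  [   0    4    3   -5  -11 ]
R3 <- R3 - (2)*R1:  [  0  -4  -6   9  10 ]
R4 <- R4 - (3)*R1:  [   0   -4    0    7  -12 ]
R3 <- R3 - (-1)*R2:  [  0   0  -3   4  -1 ]
R4 <- R4 - (-1)*R2:  [   0    0    3    2  -23 ]
R4 <- R4 - (-1)*R3:  [   0    0    0    6  -24 ]
Row echelon form:
[ 2  6   0  -1  |  -16 ]
[ 0  4   3  -5  |  -11 ]
[ 0  0  -3   4  |   -1 ]
[ 0  0   0   6  |  -24 ]
Back-substitution:
v = (-24) / 6 = -4
u = (-1 - (4)*(-4)) / -3 = -5
t = (-11 - (3)*(-5) - (-5)*(-4)) / 4 = -4
s = (-16 - (6)*(-4) - (-1)*(-4)) / 2 = 2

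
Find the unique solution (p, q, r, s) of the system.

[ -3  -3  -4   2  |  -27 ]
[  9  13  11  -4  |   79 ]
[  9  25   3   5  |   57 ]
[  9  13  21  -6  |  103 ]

Forward elimination on [A|b]:
R2 <- R2 - (-3)*R1:  [  0   4  -1   2  -2 ]
R3 <- R3 - (-3)*R1:  [   0   16   -9   11  -24 ]
R4 <- R4 - (-3)*R1:  [  0   4   9   0  22 ]
R3 <- R3 - (4)*R2:  [   0    0   -5    3  -16 ]
R4 <- R4 - (1)*R2:  [  0   0  10  -2  24 ]
R4 <- R4 - (-2)*R3:  [  0   0   0   4  -8 ]
Row echelon form:
[ -3  -3  -4  2  |  -27 ]
[  0   4  -1  2  |   -2 ]
[  0   0  -5  3  |  -16 ]
[  0   0   0  4  |   -8 ]
Back-substitution:
s = (-8) / 4 = -2
r = (-16 - (3)*(-2)) / -5 = 2
q = (-2 - (-1)*(2) - (2)*(-2)) / 4 = 1
p = (-27 - (-3)*(1) - (-4)*(2) - (2)*(-2)) / -3 = 4

(4, 1, 2, -2)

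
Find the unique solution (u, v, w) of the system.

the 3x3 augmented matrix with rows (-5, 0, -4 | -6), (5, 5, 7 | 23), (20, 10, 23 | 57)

(2, 4, -1)

Forward elimination on [A|b]:
R2 <- R2 - (-1)*R1:  [  0   5   3  17 ]
R3 <- R3 - (-4)*R1:  [  0  10   7  33 ]
R3 <- R3 - (2)*R2:  [  0   0   1  -1 ]
Row echelon form:
[ -5  0  -4  |  -6 ]
[  0  5   3  |  17 ]
[  0  0   1  |  -1 ]
Back-substitution:
w = (-1) / 1 = -1
v = (17 - (3)*(-1)) / 5 = 4
u = (-6 - (-4)*(-1)) / -5 = 2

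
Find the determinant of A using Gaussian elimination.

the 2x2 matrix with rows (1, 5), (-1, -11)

Forward elimination:
R2 <- R2 - (-1)*R1:  [  0  -6 ]
Upper-triangular form:
[ 1   5 ]
[ 0  -6 ]
det(A) = (-1)^0 * (1) * (-6) = -6  (0 row swaps -> sign +1)

det(A) = -6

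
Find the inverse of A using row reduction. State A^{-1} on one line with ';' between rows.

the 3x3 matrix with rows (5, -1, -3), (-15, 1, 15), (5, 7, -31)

inverse = [-17/5 -13/10 -3/10; -39/4 -7/2 -3/4; -11/4 -1 -1/4]

Gauss-Jordan on [A | I]:
R1 <- (1/5)*R1:  [    1  -1/5  -3/5  |   1/5     0     0 ]
R2 <- R2 - (-15)*R1:  [  0  -2   6  |   3   1   0 ]
R3 <- R3 - (5)*R1:  [   0    8  -28  |   -1    0    1 ]
R2 <- (1/-2)*R2:  [    0     1    -3  |  -3/2  -1/2     0 ]
R1 <- R1 - (-1/5)*R2:  [     1      0   -6/5  |  -1/10  -1/10      0 ]
R3 <- R3 - (8)*R2:  [  0   0  -4  |  11   4   1 ]
R3 <- (1/-4)*R3:  [     0      0      1  |  -11/4     -1   -1/4 ]
R1 <- R1 - (-6/5)*R3:  [      1       0       0  |   -17/5  -13/10   -3/10 ]
R2 <- R2 - (-3)*R3:  [     0      1      0  |  -39/4   -7/2   -3/4 ]
Right block of [I | A^{-1}] is the inverse:
[ -17/5  -13/10  -3/10 ]
[ -39/4    -7/2   -3/4 ]
[ -11/4      -1   -1/4 ]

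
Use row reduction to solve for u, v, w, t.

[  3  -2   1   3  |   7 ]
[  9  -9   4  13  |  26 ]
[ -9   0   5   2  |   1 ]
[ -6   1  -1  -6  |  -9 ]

(1, -1, 2, 0)

Forward elimination on [A|b]:
R2 <- R2 - (3)*R1:  [  0  -3   1   4   5 ]
R3 <- R3 - (-3)*R1:  [  0  -6   8  11  22 ]
R4 <- R4 - (-2)*R1:  [  0  -3   1   0   5 ]
R3 <- R3 - (2)*R2:  [  0   0   6   3  12 ]
R4 <- R4 - (1)*R2:  [  0   0   0  -4   0 ]
Row echelon form:
[ 3  -2  1   3  |   7 ]
[ 0  -3  1   4  |   5 ]
[ 0   0  6   3  |  12 ]
[ 0   0  0  -4  |   0 ]
Back-substitution:
t = (0) / -4 = 0
w = (12 - (3)*(0)) / 6 = 2
v = (5 - (1)*(2) - (4)*(0)) / -3 = -1
u = (7 - (-2)*(-1) - (1)*(2) - (3)*(0)) / 3 = 1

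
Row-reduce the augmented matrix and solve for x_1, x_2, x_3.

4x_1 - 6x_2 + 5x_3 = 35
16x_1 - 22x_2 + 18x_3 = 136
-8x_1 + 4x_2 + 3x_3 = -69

Forward elimination on [A|b]:
R2 <- R2 - (4)*R1:  [  0   2  -2  -4 ]
R3 <- R3 - (-2)*R1:  [  0  -8  13   1 ]
R3 <- R3 - (-4)*R2:  [   0    0    5  -15 ]
Row echelon form:
[ 4  -6   5  |   35 ]
[ 0   2  -2  |   -4 ]
[ 0   0   5  |  -15 ]
Back-substitution:
x_3 = (-15) / 5 = -3
x_2 = (-4 - (-2)*(-3)) / 2 = -5
x_1 = (35 - (-6)*(-5) - (5)*(-3)) / 4 = 5

(5, -5, -3)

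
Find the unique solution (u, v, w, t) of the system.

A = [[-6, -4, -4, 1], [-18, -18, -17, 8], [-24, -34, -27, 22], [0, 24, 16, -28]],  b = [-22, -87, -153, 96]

(2, 1, 1, -2)

Forward elimination on [A|b]:
R2 <- R2 - (3)*R1:  [   0   -6   -5    5  -21 ]
R3 <- R3 - (4)*R1:  [   0  -18  -11   18  -65 ]
R3 <- R3 - (3)*R2:  [  0   0   4   3  -2 ]
R4 <- R4 - (-4)*R2:  [  0   0  -4  -8  12 ]
R4 <- R4 - (-1)*R3:  [  0   0   0  -5  10 ]
Row echelon form:
[ -6  -4  -4   1  |  -22 ]
[  0  -6  -5   5  |  -21 ]
[  0   0   4   3  |   -2 ]
[  0   0   0  -5  |   10 ]
Back-substitution:
t = (10) / -5 = -2
w = (-2 - (3)*(-2)) / 4 = 1
v = (-21 - (-5)*(1) - (5)*(-2)) / -6 = 1
u = (-22 - (-4)*(1) - (-4)*(1) - (1)*(-2)) / -6 = 2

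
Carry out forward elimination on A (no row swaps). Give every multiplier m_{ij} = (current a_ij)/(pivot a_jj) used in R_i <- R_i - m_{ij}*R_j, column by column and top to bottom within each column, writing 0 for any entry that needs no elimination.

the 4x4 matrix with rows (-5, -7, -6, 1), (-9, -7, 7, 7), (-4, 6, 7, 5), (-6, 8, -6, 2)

multipliers: 9/5, 4/5, 6/5, 29/14, 41/14, 713/351

Forward elimination:
R2 <- R2 - (9/5)*R1:  [    0  28/5  89/5  26/5 ]
R3 <- R3 - (4/5)*R1:  [    0  58/5  59/5  21/5 ]
R4 <- R4 - (6/5)*R1:  [    0  82/5   6/5   4/5 ]
R3 <- R3 - (29/14)*R2:  [       0        0  -351/14    -46/7 ]
R4 <- R4 - (41/14)*R2:  [       0        0  -713/14   -101/7 ]
R4 <- R4 - (713/351)*R3:  [        0         0         0  -379/351 ]
Multipliers (in order of application): m_{21} = 9/5, m_{31} = 4/5, m_{41} = 6/5, m_{32} = 29/14, m_{42} = 41/14, m_{43} = 713/351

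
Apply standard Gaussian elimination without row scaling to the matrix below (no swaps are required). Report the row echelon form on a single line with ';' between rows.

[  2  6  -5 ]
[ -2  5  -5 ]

REF = [2 6 -5; 0 11 -10]

Forward elimination:
R2 <- R2 - (-1)*R1:  [   0   11  -10 ]
Row echelon form:
[ 2   6   -5 ]
[ 0  11  -10 ]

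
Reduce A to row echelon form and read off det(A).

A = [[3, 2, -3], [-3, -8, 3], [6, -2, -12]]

Forward elimination:
R2 <- R2 - (-1)*R1:  [  0  -6   0 ]
R3 <- R3 - (2)*R1:  [  0  -6  -6 ]
R3 <- R3 - (1)*R2:  [  0   0  -6 ]
Upper-triangular form:
[ 3   2  -3 ]
[ 0  -6   0 ]
[ 0   0  -6 ]
det(A) = (-1)^0 * (3) * (-6) * (-6) = 108  (0 row swaps -> sign +1)

det(A) = 108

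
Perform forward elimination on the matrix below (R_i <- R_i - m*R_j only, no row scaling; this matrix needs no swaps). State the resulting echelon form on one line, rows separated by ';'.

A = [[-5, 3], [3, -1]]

Forward elimination:
R2 <- R2 - (-3/5)*R1:  [   0  4/5 ]
Row echelon form:
[ -5    3 ]
[  0  4/5 ]

REF = [-5 3; 0 4/5]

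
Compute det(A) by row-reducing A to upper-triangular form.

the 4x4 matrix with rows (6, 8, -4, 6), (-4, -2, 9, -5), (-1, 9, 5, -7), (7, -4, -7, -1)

Forward elimination:
R2 <- R2 - (-2/3)*R1:  [    0  10/3  19/3    -1 ]
R3 <- R3 - (-1/6)*R1:  [    0  31/3  13/3    -6 ]
R4 <- R4 - (7/6)*R1:  [     0  -40/3   -7/3     -8 ]
R3 <- R3 - (31/10)*R2:  [       0        0  -153/10   -29/10 ]
R4 <- R4 - (-4)*R2:  [   0    0   23  -12 ]
R4 <- R4 - (-230/153)*R3:  [         0          0          0  -2503/153 ]
Upper-triangular form:
[ 6     8       -4          6 ]
[ 0  10/3     19/3         -1 ]
[ 0     0  -153/10     -29/10 ]
[ 0     0        0  -2503/153 ]
det(A) = (-1)^0 * (6) * (10/3) * (-153/10) * (-2503/153) = 5006  (0 row swaps -> sign +1)

det(A) = 5006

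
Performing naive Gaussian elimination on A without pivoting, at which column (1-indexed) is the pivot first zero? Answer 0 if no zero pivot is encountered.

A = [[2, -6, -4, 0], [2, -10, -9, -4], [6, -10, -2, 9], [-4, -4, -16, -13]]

first zero-pivot column = 3

Naive forward elimination:
R2 <- R2 - (1)*R1:  [  0  -4  -5  -4 ]
R3 <- R3 - (3)*R1:  [  0   8  10   9 ]
R4 <- R4 - (-2)*R1:  [   0  -16  -24  -13 ]
R3 <- R3 - (-2)*R2:  [ 0  0  0  1 ]
R4 <- R4 - (4)*R2:  [  0   0  -4   3 ]
Matrix at this point:
[ 2  -6  -4   0 ]
[ 0  -4  -5  -4 ]
[ 0   0   0   1 ]
[ 0   0  -4   3 ]
Pivot entry (3,3) is zero but row 4 has -4 in column 3 -> naive elimination stops; a row interchange (e.g. R3 <-> R4) would be required here.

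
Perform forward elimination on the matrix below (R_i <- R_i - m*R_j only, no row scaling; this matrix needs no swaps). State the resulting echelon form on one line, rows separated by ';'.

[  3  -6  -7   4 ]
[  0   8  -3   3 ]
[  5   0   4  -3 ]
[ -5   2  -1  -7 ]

Forward elimination:
R3 <- R3 - (5/3)*R1:  [     0     10   47/3  -29/3 ]
R4 <- R4 - (-5/3)*R1:  [     0     -8  -38/3   -1/3 ]
R3 <- R3 - (5/4)*R2:  [       0        0   233/12  -161/12 ]
R4 <- R4 - (-1)*R2:  [     0      0  -47/3    8/3 ]
R4 <- R4 - (-188/233)*R3:  [         0          0          0  -1901/233 ]
Row echelon form:
[ 3  -6      -7          4 ]
[ 0   8      -3          3 ]
[ 0   0  233/12    -161/12 ]
[ 0   0       0  -1901/233 ]

REF = [3 -6 -7 4; 0 8 -3 3; 0 0 233/12 -161/12; 0 0 0 -1901/233]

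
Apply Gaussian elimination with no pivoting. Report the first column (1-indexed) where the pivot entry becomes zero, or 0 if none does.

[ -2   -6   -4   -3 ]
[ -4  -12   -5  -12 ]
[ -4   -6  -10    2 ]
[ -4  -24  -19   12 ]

first zero-pivot column = 2

Naive forward elimination:
R2 <- R2 - (2)*R1:  [  0   0   3  -6 ]
R3 <- R3 - (2)*R1:  [  0   6  -2   8 ]
R4 <- R4 - (2)*R1:  [   0  -12  -11   18 ]
Matrix at this point:
[ -2   -6   -4  -3 ]
[  0    0    3  -6 ]
[  0    6   -2   8 ]
[  0  -12  -11  18 ]
Pivot entry (2,2) is zero but row 3 has 6 in column 2 -> naive elimination stops; a row interchange (e.g. R2 <-> R3) would be required here.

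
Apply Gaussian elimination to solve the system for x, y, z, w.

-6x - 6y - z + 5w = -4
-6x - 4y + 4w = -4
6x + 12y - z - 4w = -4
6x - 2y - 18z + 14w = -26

(0, -1, 0, -2)

Forward elimination on [A|b]:
R2 <- R2 - (1)*R1:  [  0   2   1  -1   0 ]
R3 <- R3 - (-1)*R1:  [  0   6  -2   1  -8 ]
R4 <- R4 - (-1)*R1:  [   0   -8  -19   19  -30 ]
R3 <- R3 - (3)*R2:  [  0   0  -5   4  -8 ]
R4 <- R4 - (-4)*R2:  [   0    0  -15   15  -30 ]
R4 <- R4 - (3)*R3:  [  0   0   0   3  -6 ]
Row echelon form:
[ -6  -6  -1   5  |  -4 ]
[  0   2   1  -1  |   0 ]
[  0   0  -5   4  |  -8 ]
[  0   0   0   3  |  -6 ]
Back-substitution:
w = (-6) / 3 = -2
z = (-8 - (4)*(-2)) / -5 = 0
y = (0 - (1)*(0) - (-1)*(-2)) / 2 = -1
x = (-4 - (-6)*(-1) - (-1)*(0) - (5)*(-2)) / -6 = 0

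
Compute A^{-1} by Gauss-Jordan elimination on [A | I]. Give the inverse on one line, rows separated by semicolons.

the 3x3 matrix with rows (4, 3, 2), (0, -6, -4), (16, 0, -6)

inverse = [1/4 1/8 0; -4/9 -7/18 1/9; 2/3 1/3 -1/6]

Gauss-Jordan on [A | I]:
R1 <- (1/4)*R1:  [   1  3/4  1/2  |  1/4    0    0 ]
R3 <- R3 - (16)*R1:  [   0  -12  -14  |   -4    0    1 ]
R2 <- (1/-6)*R2:  [    0     1   2/3  |     0  -1/6     0 ]
R1 <- R1 - (3/4)*R2:  [   1    0    0  |  1/4  1/8    0 ]
R3 <- R3 - (-12)*R2:  [  0   0  -6  |  -4  -2   1 ]
R3 <- (1/-6)*R3:  [    0     0     1  |   2/3   1/3  -1/6 ]
R2 <- R2 - (2/3)*R3:  [     0      1      0  |   -4/9  -7/18    1/9 ]
Right block of [I | A^{-1}] is the inverse:
[  1/4    1/8     0 ]
[ -4/9  -7/18   1/9 ]
[  2/3    1/3  -1/6 ]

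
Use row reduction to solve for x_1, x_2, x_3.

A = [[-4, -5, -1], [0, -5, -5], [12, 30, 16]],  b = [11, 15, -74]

(-1, -1, -2)

Forward elimination on [A|b]:
R3 <- R3 - (-3)*R1:  [   0   15   13  -41 ]
R3 <- R3 - (-3)*R2:  [  0   0  -2   4 ]
Row echelon form:
[ -4  -5  -1  |  11 ]
[  0  -5  -5  |  15 ]
[  0   0  -2  |   4 ]
Back-substitution:
x_3 = (4) / -2 = -2
x_2 = (15 - (-5)*(-2)) / -5 = -1
x_1 = (11 - (-5)*(-1) - (-1)*(-2)) / -4 = -1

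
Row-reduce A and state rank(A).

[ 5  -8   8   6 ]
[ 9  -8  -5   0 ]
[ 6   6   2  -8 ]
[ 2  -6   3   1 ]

rank(A) = 4

Row reduction:
R2 <- R2 - (9/5)*R1:  [     0   32/5  -97/5  -54/5 ]
R3 <- R3 - (6/5)*R1:  [     0   78/5  -38/5  -76/5 ]
R4 <- R4 - (2/5)*R1:  [     0  -14/5   -1/5   -7/5 ]
R3 <- R3 - (39/16)*R2:  [      0       0  635/16    89/8 ]
R4 <- R4 - (-7/16)*R2:  [       0        0  -139/16    -49/8 ]
R4 <- R4 - (-139/635)*R3:  [         0          0          0  -2343/635 ]
Row echelon form:
[ 5    -8       8          6 ]
[ 0  32/5   -97/5      -54/5 ]
[ 0     0  635/16       89/8 ]
[ 0     0       0  -2343/635 ]
Nonzero rows / pivot columns: 4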